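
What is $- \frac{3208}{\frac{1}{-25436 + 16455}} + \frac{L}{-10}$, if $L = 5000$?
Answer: $28810548$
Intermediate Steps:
$- \frac{3208}{\frac{1}{-25436 + 16455}} + \frac{L}{-10} = - \frac{3208}{\frac{1}{-25436 + 16455}} + \frac{5000}{-10} = - \frac{3208}{\frac{1}{-8981}} + 5000 \left(- \frac{1}{10}\right) = - \frac{3208}{- \frac{1}{8981}} - 500 = \left(-3208\right) \left(-8981\right) - 500 = 28811048 - 500 = 28810548$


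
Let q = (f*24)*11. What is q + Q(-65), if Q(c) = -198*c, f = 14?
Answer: 16566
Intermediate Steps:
q = 3696 (q = (14*24)*11 = 336*11 = 3696)
q + Q(-65) = 3696 - 198*(-65) = 3696 + 12870 = 16566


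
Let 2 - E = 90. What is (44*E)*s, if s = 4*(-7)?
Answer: 108416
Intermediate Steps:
s = -28
E = -88 (E = 2 - 1*90 = 2 - 90 = -88)
(44*E)*s = (44*(-88))*(-28) = -3872*(-28) = 108416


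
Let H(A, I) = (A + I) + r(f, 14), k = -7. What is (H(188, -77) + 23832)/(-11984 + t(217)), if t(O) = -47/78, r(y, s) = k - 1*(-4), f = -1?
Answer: -1867320/934799 ≈ -1.9976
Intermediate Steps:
r(y, s) = -3 (r(y, s) = -7 - 1*(-4) = -7 + 4 = -3)
t(O) = -47/78 (t(O) = -47*1/78 = -47/78)
H(A, I) = -3 + A + I (H(A, I) = (A + I) - 3 = -3 + A + I)
(H(188, -77) + 23832)/(-11984 + t(217)) = ((-3 + 188 - 77) + 23832)/(-11984 - 47/78) = (108 + 23832)/(-934799/78) = 23940*(-78/934799) = -1867320/934799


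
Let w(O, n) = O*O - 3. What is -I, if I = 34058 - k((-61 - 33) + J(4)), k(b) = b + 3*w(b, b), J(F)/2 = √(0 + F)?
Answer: -9857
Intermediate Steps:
J(F) = 2*√F (J(F) = 2*√(0 + F) = 2*√F)
w(O, n) = -3 + O² (w(O, n) = O² - 3 = -3 + O²)
k(b) = -9 + b + 3*b² (k(b) = b + 3*(-3 + b²) = b + (-9 + 3*b²) = -9 + b + 3*b²)
I = 9857 (I = 34058 - (-9 + ((-61 - 33) + 2*√4) + 3*((-61 - 33) + 2*√4)²) = 34058 - (-9 + (-94 + 2*2) + 3*(-94 + 2*2)²) = 34058 - (-9 + (-94 + 4) + 3*(-94 + 4)²) = 34058 - (-9 - 90 + 3*(-90)²) = 34058 - (-9 - 90 + 3*8100) = 34058 - (-9 - 90 + 24300) = 34058 - 1*24201 = 34058 - 24201 = 9857)
-I = -1*9857 = -9857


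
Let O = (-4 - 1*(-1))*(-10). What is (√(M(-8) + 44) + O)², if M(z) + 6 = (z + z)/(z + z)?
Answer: (30 + √39)² ≈ 1313.7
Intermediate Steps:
M(z) = -5 (M(z) = -6 + (z + z)/(z + z) = -6 + (2*z)/((2*z)) = -6 + (2*z)*(1/(2*z)) = -6 + 1 = -5)
O = 30 (O = (-4 + 1)*(-10) = -3*(-10) = 30)
(√(M(-8) + 44) + O)² = (√(-5 + 44) + 30)² = (√39 + 30)² = (30 + √39)²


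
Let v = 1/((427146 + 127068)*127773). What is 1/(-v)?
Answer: -70813585422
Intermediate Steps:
v = 1/70813585422 (v = (1/127773)/554214 = (1/554214)*(1/127773) = 1/70813585422 ≈ 1.4122e-11)
1/(-v) = 1/(-1*1/70813585422) = 1/(-1/70813585422) = -70813585422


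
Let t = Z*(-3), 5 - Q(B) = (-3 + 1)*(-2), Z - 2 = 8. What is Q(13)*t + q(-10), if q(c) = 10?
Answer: -20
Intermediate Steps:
Z = 10 (Z = 2 + 8 = 10)
Q(B) = 1 (Q(B) = 5 - (-3 + 1)*(-2) = 5 - (-2)*(-2) = 5 - 1*4 = 5 - 4 = 1)
t = -30 (t = 10*(-3) = -30)
Q(13)*t + q(-10) = 1*(-30) + 10 = -30 + 10 = -20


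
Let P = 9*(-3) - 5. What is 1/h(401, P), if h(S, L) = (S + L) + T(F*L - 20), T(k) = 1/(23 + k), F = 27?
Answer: 861/317708 ≈ 0.0027100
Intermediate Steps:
P = -32 (P = -27 - 5 = -32)
h(S, L) = L + S + 1/(3 + 27*L) (h(S, L) = (S + L) + 1/(23 + (27*L - 20)) = (L + S) + 1/(23 + (-20 + 27*L)) = (L + S) + 1/(3 + 27*L) = L + S + 1/(3 + 27*L))
1/h(401, P) = 1/((1 + 3*(1 + 9*(-32))*(-32 + 401))/(3*(1 + 9*(-32)))) = 1/((1 + 3*(1 - 288)*369)/(3*(1 - 288))) = 1/((⅓)*(1 + 3*(-287)*369)/(-287)) = 1/((⅓)*(-1/287)*(1 - 317709)) = 1/((⅓)*(-1/287)*(-317708)) = 1/(317708/861) = 861/317708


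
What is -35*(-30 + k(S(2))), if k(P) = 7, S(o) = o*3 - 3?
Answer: 805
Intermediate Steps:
S(o) = -3 + 3*o (S(o) = 3*o - 3 = -3 + 3*o)
-35*(-30 + k(S(2))) = -35*(-30 + 7) = -35*(-23) = 805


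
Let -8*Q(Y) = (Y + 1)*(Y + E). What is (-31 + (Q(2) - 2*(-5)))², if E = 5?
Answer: 35721/64 ≈ 558.14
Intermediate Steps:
Q(Y) = -(1 + Y)*(5 + Y)/8 (Q(Y) = -(Y + 1)*(Y + 5)/8 = -(1 + Y)*(5 + Y)/8)
(-31 + (Q(2) - 2*(-5)))² = (-31 + ((-5/8 - ¾*2 - ⅛*2²) - 2*(-5)))² = (-31 + ((-5/8 - 3/2 - ⅛*4) + 10))² = (-31 + ((-5/8 - 3/2 - ½) + 10))² = (-31 + (-21/8 + 10))² = (-31 + 59/8)² = (-189/8)² = 35721/64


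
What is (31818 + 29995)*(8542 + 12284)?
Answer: 1287317538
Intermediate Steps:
(31818 + 29995)*(8542 + 12284) = 61813*20826 = 1287317538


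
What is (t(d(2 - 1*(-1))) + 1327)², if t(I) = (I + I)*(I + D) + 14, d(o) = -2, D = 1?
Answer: 1809025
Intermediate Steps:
t(I) = 14 + 2*I*(1 + I) (t(I) = (I + I)*(I + 1) + 14 = (2*I)*(1 + I) + 14 = 2*I*(1 + I) + 14 = 14 + 2*I*(1 + I))
(t(d(2 - 1*(-1))) + 1327)² = ((14 + 2*(-2) + 2*(-2)²) + 1327)² = ((14 - 4 + 2*4) + 1327)² = ((14 - 4 + 8) + 1327)² = (18 + 1327)² = 1345² = 1809025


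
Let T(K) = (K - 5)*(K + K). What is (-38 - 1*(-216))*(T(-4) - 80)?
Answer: -1424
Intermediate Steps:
T(K) = 2*K*(-5 + K) (T(K) = (-5 + K)*(2*K) = 2*K*(-5 + K))
(-38 - 1*(-216))*(T(-4) - 80) = (-38 - 1*(-216))*(2*(-4)*(-5 - 4) - 80) = (-38 + 216)*(2*(-4)*(-9) - 80) = 178*(72 - 80) = 178*(-8) = -1424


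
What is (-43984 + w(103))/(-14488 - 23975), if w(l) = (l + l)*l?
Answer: 22766/38463 ≈ 0.59189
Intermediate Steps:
w(l) = 2*l² (w(l) = (2*l)*l = 2*l²)
(-43984 + w(103))/(-14488 - 23975) = (-43984 + 2*103²)/(-14488 - 23975) = (-43984 + 2*10609)/(-38463) = (-43984 + 21218)*(-1/38463) = -22766*(-1/38463) = 22766/38463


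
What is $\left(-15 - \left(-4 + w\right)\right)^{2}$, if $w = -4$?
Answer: $49$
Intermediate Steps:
$\left(-15 - \left(-4 + w\right)\right)^{2} = \left(-15 + \left(4 - -4\right)\right)^{2} = \left(-15 + \left(4 + 4\right)\right)^{2} = \left(-15 + 8\right)^{2} = \left(-7\right)^{2} = 49$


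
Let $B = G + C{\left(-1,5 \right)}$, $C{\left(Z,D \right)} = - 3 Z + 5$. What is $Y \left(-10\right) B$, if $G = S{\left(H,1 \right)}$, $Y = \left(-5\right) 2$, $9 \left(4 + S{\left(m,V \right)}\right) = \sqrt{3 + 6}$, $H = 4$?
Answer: $\frac{1300}{3} \approx 433.33$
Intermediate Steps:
$S{\left(m,V \right)} = - \frac{11}{3}$ ($S{\left(m,V \right)} = -4 + \frac{\sqrt{3 + 6}}{9} = -4 + \frac{\sqrt{9}}{9} = -4 + \frac{1}{9} \cdot 3 = -4 + \frac{1}{3} = - \frac{11}{3}$)
$Y = -10$
$G = - \frac{11}{3} \approx -3.6667$
$C{\left(Z,D \right)} = 5 - 3 Z$
$B = \frac{13}{3}$ ($B = - \frac{11}{3} + \left(5 - -3\right) = - \frac{11}{3} + \left(5 + 3\right) = - \frac{11}{3} + 8 = \frac{13}{3} \approx 4.3333$)
$Y \left(-10\right) B = \left(-10\right) \left(-10\right) \frac{13}{3} = 100 \cdot \frac{13}{3} = \frac{1300}{3}$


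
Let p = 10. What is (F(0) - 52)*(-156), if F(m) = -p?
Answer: 9672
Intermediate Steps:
F(m) = -10 (F(m) = -1*10 = -10)
(F(0) - 52)*(-156) = (-10 - 52)*(-156) = -62*(-156) = 9672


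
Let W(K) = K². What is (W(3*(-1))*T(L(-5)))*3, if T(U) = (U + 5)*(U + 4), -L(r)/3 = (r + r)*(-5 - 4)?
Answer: 1903230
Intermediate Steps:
L(r) = 54*r (L(r) = -3*(r + r)*(-5 - 4) = -3*2*r*(-9) = -(-54)*r = 54*r)
T(U) = (4 + U)*(5 + U) (T(U) = (5 + U)*(4 + U) = (4 + U)*(5 + U))
(W(3*(-1))*T(L(-5)))*3 = ((3*(-1))²*(20 + (54*(-5))² + 9*(54*(-5))))*3 = ((-3)²*(20 + (-270)² + 9*(-270)))*3 = (9*(20 + 72900 - 2430))*3 = (9*70490)*3 = 634410*3 = 1903230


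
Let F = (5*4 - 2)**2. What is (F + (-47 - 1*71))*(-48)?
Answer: -9888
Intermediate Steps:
F = 324 (F = (20 - 2)**2 = 18**2 = 324)
(F + (-47 - 1*71))*(-48) = (324 + (-47 - 1*71))*(-48) = (324 + (-47 - 71))*(-48) = (324 - 118)*(-48) = 206*(-48) = -9888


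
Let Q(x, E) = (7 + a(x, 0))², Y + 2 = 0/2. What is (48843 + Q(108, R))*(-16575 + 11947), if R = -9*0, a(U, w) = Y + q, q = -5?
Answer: -226045404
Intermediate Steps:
Y = -2 (Y = -2 + 0/2 = -2 + 0*(½) = -2 + 0 = -2)
a(U, w) = -7 (a(U, w) = -2 - 5 = -7)
R = 0
Q(x, E) = 0 (Q(x, E) = (7 - 7)² = 0² = 0)
(48843 + Q(108, R))*(-16575 + 11947) = (48843 + 0)*(-16575 + 11947) = 48843*(-4628) = -226045404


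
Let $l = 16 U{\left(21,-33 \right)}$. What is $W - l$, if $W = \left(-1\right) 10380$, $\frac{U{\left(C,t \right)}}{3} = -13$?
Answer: $-9756$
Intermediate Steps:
$U{\left(C,t \right)} = -39$ ($U{\left(C,t \right)} = 3 \left(-13\right) = -39$)
$W = -10380$
$l = -624$ ($l = 16 \left(-39\right) = -624$)
$W - l = -10380 - -624 = -10380 + 624 = -9756$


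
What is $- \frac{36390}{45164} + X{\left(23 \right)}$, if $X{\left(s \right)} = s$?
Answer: $\frac{501191}{22582} \approx 22.194$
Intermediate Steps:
$- \frac{36390}{45164} + X{\left(23 \right)} = - \frac{36390}{45164} + 23 = \left(-36390\right) \frac{1}{45164} + 23 = - \frac{18195}{22582} + 23 = \frac{501191}{22582}$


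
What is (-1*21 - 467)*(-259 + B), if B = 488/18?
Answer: 1018456/9 ≈ 1.1316e+5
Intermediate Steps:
B = 244/9 (B = 488*(1/18) = 244/9 ≈ 27.111)
(-1*21 - 467)*(-259 + B) = (-1*21 - 467)*(-259 + 244/9) = (-21 - 467)*(-2087/9) = -488*(-2087/9) = 1018456/9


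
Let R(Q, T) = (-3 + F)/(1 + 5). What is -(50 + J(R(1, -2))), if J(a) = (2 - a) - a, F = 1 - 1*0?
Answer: -158/3 ≈ -52.667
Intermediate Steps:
F = 1 (F = 1 + 0 = 1)
R(Q, T) = -1/3 (R(Q, T) = (-3 + 1)/(1 + 5) = -2/6 = -2*1/6 = -1/3)
J(a) = 2 - 2*a
-(50 + J(R(1, -2))) = -(50 + (2 - 2*(-1/3))) = -(50 + (2 + 2/3)) = -(50 + 8/3) = -1*158/3 = -158/3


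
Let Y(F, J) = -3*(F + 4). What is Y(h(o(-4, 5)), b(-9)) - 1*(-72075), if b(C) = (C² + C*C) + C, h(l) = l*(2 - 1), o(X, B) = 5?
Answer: 72048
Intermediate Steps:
h(l) = l (h(l) = l*1 = l)
b(C) = C + 2*C² (b(C) = (C² + C²) + C = 2*C² + C = C + 2*C²)
Y(F, J) = -12 - 3*F (Y(F, J) = -3*(4 + F) = -12 - 3*F)
Y(h(o(-4, 5)), b(-9)) - 1*(-72075) = (-12 - 3*5) - 1*(-72075) = (-12 - 15) + 72075 = -27 + 72075 = 72048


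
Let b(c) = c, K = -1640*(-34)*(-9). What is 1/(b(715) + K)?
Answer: -1/501125 ≈ -1.9955e-6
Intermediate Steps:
K = -501840 (K = 55760*(-9) = -501840)
1/(b(715) + K) = 1/(715 - 501840) = 1/(-501125) = -1/501125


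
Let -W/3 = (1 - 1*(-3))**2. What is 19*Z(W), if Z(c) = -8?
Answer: -152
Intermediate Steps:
W = -48 (W = -3*(1 - 1*(-3))**2 = -3*(1 + 3)**2 = -3*4**2 = -3*16 = -48)
19*Z(W) = 19*(-8) = -152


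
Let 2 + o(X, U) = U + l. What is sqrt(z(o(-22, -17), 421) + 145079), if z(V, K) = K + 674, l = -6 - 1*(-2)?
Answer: sqrt(146174) ≈ 382.33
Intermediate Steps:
l = -4 (l = -6 + 2 = -4)
o(X, U) = -6 + U (o(X, U) = -2 + (U - 4) = -2 + (-4 + U) = -6 + U)
z(V, K) = 674 + K
sqrt(z(o(-22, -17), 421) + 145079) = sqrt((674 + 421) + 145079) = sqrt(1095 + 145079) = sqrt(146174)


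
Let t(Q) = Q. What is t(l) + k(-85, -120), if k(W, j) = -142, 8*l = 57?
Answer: -1079/8 ≈ -134.88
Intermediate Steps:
l = 57/8 (l = (⅛)*57 = 57/8 ≈ 7.1250)
t(l) + k(-85, -120) = 57/8 - 142 = -1079/8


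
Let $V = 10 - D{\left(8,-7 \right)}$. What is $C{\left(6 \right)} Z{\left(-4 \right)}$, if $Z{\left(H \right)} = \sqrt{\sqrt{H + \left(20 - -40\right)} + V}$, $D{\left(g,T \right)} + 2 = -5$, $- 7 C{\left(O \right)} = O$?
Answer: $- \frac{6 \sqrt{17 + 2 \sqrt{14}}}{7} \approx -4.2412$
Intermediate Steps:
$C{\left(O \right)} = - \frac{O}{7}$
$D{\left(g,T \right)} = -7$ ($D{\left(g,T \right)} = -2 - 5 = -7$)
$V = 17$ ($V = 10 - -7 = 10 + 7 = 17$)
$Z{\left(H \right)} = \sqrt{17 + \sqrt{60 + H}}$ ($Z{\left(H \right)} = \sqrt{\sqrt{H + \left(20 - -40\right)} + 17} = \sqrt{\sqrt{H + \left(20 + 40\right)} + 17} = \sqrt{\sqrt{H + 60} + 17} = \sqrt{\sqrt{60 + H} + 17} = \sqrt{17 + \sqrt{60 + H}}$)
$C{\left(6 \right)} Z{\left(-4 \right)} = \left(- \frac{1}{7}\right) 6 \sqrt{17 + \sqrt{60 - 4}} = - \frac{6 \sqrt{17 + \sqrt{56}}}{7} = - \frac{6 \sqrt{17 + 2 \sqrt{14}}}{7}$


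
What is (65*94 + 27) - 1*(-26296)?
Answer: 32433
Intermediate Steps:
(65*94 + 27) - 1*(-26296) = (6110 + 27) + 26296 = 6137 + 26296 = 32433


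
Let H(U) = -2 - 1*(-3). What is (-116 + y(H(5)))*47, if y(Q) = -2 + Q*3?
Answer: -5405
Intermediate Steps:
H(U) = 1 (H(U) = -2 + 3 = 1)
y(Q) = -2 + 3*Q
(-116 + y(H(5)))*47 = (-116 + (-2 + 3*1))*47 = (-116 + (-2 + 3))*47 = (-116 + 1)*47 = -115*47 = -5405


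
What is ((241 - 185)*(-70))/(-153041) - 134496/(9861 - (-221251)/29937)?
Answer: -10982986251812/807373283113 ≈ -13.603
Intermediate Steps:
((241 - 185)*(-70))/(-153041) - 134496/(9861 - (-221251)/29937) = (56*(-70))*(-1/153041) - 134496/(9861 - (-221251)/29937) = -3920*(-1/153041) - 134496/(9861 - 1*(-221251/29937)) = 560/21863 - 134496/(9861 + 221251/29937) = 560/21863 - 134496/295430008/29937 = 560/21863 - 134496*29937/295430008 = 560/21863 - 503300844/36928751 = -10982986251812/807373283113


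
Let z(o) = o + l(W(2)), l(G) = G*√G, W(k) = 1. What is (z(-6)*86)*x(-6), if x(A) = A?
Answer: 2580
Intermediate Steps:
l(G) = G^(3/2)
z(o) = 1 + o (z(o) = o + 1^(3/2) = o + 1 = 1 + o)
(z(-6)*86)*x(-6) = ((1 - 6)*86)*(-6) = -5*86*(-6) = -430*(-6) = 2580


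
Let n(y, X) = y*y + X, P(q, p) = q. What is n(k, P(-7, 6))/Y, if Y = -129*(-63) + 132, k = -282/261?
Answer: -44147/62512371 ≈ -0.00070621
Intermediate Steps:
k = -94/87 (k = -282*1/261 = -94/87 ≈ -1.0805)
Y = 8259 (Y = 8127 + 132 = 8259)
n(y, X) = X + y**2 (n(y, X) = y**2 + X = X + y**2)
n(k, P(-7, 6))/Y = (-7 + (-94/87)**2)/8259 = (-7 + 8836/7569)*(1/8259) = -44147/7569*1/8259 = -44147/62512371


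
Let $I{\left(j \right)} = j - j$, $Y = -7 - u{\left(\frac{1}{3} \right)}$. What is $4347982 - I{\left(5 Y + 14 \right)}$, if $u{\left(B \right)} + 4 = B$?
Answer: $4347982$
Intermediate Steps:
$u{\left(B \right)} = -4 + B$
$Y = - \frac{10}{3}$ ($Y = -7 - \left(-4 + \frac{1}{3}\right) = -7 - - \frac{11}{3} = -7 + \frac{11}{3} = - \frac{10}{3} \approx -3.3333$)
$I{\left(j \right)} = 0$
$4347982 - I{\left(5 Y + 14 \right)} = 4347982 - 0 = 4347982 + 0 = 4347982$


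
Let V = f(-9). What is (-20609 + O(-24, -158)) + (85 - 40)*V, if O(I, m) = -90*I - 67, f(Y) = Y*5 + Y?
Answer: -20946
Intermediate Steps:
f(Y) = 6*Y (f(Y) = 5*Y + Y = 6*Y)
V = -54 (V = 6*(-9) = -54)
O(I, m) = -67 - 90*I
(-20609 + O(-24, -158)) + (85 - 40)*V = (-20609 + (-67 - 90*(-24))) + (85 - 40)*(-54) = (-20609 + (-67 + 2160)) + 45*(-54) = (-20609 + 2093) - 2430 = -18516 - 2430 = -20946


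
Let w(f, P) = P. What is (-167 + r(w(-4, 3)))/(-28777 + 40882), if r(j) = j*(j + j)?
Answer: -149/12105 ≈ -0.012309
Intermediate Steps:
r(j) = 2*j² (r(j) = j*(2*j) = 2*j²)
(-167 + r(w(-4, 3)))/(-28777 + 40882) = (-167 + 2*3²)/(-28777 + 40882) = (-167 + 2*9)/12105 = (-167 + 18)*(1/12105) = -149*1/12105 = -149/12105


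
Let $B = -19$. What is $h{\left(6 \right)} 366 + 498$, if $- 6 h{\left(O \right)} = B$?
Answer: $1657$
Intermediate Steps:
$h{\left(O \right)} = \frac{19}{6}$ ($h{\left(O \right)} = \left(- \frac{1}{6}\right) \left(-19\right) = \frac{19}{6}$)
$h{\left(6 \right)} 366 + 498 = \frac{19}{6} \cdot 366 + 498 = 1159 + 498 = 1657$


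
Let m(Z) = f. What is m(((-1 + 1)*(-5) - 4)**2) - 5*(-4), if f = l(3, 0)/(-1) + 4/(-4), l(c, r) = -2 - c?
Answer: 24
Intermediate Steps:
f = 4 (f = (-2 - 1*3)/(-1) + 4/(-4) = (-2 - 3)*(-1) + 4*(-1/4) = -5*(-1) - 1 = 5 - 1 = 4)
m(Z) = 4
m(((-1 + 1)*(-5) - 4)**2) - 5*(-4) = 4 - 5*(-4) = 4 + 20 = 24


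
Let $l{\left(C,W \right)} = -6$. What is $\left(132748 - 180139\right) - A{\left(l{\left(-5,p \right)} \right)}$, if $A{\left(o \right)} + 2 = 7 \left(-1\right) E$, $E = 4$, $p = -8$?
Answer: $-47361$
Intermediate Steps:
$A{\left(o \right)} = -30$ ($A{\left(o \right)} = -2 + 7 \left(-1\right) 4 = -2 - 28 = -30$)
$\left(132748 - 180139\right) - A{\left(l{\left(-5,p \right)} \right)} = \left(132748 - 180139\right) - -30 = \left(132748 - 180139\right) + 30 = -47391 + 30 = -47361$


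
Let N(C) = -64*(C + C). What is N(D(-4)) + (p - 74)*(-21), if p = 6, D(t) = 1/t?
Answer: 1460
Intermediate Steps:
D(t) = 1/t
N(C) = -128*C
N(D(-4)) + (p - 74)*(-21) = -128/(-4) + (6 - 74)*(-21) = -128*(-¼) - 68*(-21) = 32 + 1428 = 1460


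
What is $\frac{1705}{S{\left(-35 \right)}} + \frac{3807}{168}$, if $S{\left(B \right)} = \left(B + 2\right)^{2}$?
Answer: $\frac{134311}{5544} \approx 24.226$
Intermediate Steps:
$S{\left(B \right)} = \left(2 + B\right)^{2}$
$\frac{1705}{S{\left(-35 \right)}} + \frac{3807}{168} = \frac{1705}{\left(2 - 35\right)^{2}} + \frac{3807}{168} = \frac{1705}{\left(-33\right)^{2}} + 3807 \cdot \frac{1}{168} = \frac{1705}{1089} + \frac{1269}{56} = 1705 \cdot \frac{1}{1089} + \frac{1269}{56} = \frac{155}{99} + \frac{1269}{56} = \frac{134311}{5544}$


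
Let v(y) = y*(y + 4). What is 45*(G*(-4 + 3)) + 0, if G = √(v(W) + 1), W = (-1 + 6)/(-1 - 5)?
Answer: -15*I*√59/2 ≈ -57.609*I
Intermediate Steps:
W = -⅚ (W = 5/(-6) = 5*(-⅙) = -⅚ ≈ -0.83333)
v(y) = y*(4 + y)
G = I*√59/6 (G = √(-5*(4 - ⅚)/6 + 1) = √(-⅚*19/6 + 1) = √(-95/36 + 1) = √(-59/36) = I*√59/6 ≈ 1.2802*I)
45*(G*(-4 + 3)) + 0 = 45*((I*√59/6)*(-4 + 3)) + 0 = 45*((I*√59/6)*(-1)) + 0 = 45*(-I*√59/6) + 0 = -15*I*√59/2 + 0 = -15*I*√59/2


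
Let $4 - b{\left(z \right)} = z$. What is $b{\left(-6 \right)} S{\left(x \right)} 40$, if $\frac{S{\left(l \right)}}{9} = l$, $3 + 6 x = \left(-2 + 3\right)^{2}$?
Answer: $-1200$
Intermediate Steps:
$x = - \frac{1}{3}$ ($x = - \frac{1}{2} + \frac{\left(-2 + 3\right)^{2}}{6} = - \frac{1}{2} + \frac{1^{2}}{6} = - \frac{1}{2} + \frac{1}{6} \cdot 1 = - \frac{1}{2} + \frac{1}{6} = - \frac{1}{3} \approx -0.33333$)
$S{\left(l \right)} = 9 l$
$b{\left(z \right)} = 4 - z$
$b{\left(-6 \right)} S{\left(x \right)} 40 = \left(4 - -6\right) 9 \left(- \frac{1}{3}\right) 40 = \left(4 + 6\right) \left(-3\right) 40 = 10 \left(-3\right) 40 = \left(-30\right) 40 = -1200$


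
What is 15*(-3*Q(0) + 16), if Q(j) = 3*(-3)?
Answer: 645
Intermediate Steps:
Q(j) = -9
15*(-3*Q(0) + 16) = 15*(-3*(-9) + 16) = 15*(27 + 16) = 15*43 = 645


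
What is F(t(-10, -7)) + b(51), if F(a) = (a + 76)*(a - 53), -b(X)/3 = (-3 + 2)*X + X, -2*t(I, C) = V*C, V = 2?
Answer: -3818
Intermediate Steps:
t(I, C) = -C
b(X) = 0 (b(X) = -3*((-3 + 2)*X + X) = -3*(-X + X) = -3*0 = 0)
F(a) = (-53 + a)*(76 + a) (F(a) = (76 + a)*(-53 + a) = (-53 + a)*(76 + a))
F(t(-10, -7)) + b(51) = (-4028 + (-1*(-7))**2 + 23*(-1*(-7))) + 0 = (-4028 + 7**2 + 23*7) + 0 = (-4028 + 49 + 161) + 0 = -3818 + 0 = -3818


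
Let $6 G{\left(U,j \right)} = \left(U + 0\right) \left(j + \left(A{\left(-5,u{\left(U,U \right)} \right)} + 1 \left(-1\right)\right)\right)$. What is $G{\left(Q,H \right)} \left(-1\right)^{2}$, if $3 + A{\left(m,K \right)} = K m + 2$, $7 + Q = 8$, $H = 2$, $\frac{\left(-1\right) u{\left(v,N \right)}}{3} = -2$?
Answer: $-5$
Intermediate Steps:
$u{\left(v,N \right)} = 6$ ($u{\left(v,N \right)} = \left(-3\right) \left(-2\right) = 6$)
$Q = 1$ ($Q = -7 + 8 = 1$)
$A{\left(m,K \right)} = -1 + K m$ ($A{\left(m,K \right)} = -3 + \left(K m + 2\right) = -3 + \left(2 + K m\right) = -1 + K m$)
$G{\left(U,j \right)} = \frac{U \left(-32 + j\right)}{6}$ ($G{\left(U,j \right)} = \frac{\left(U + 0\right) \left(j + \left(\left(-1 + 6 \left(-5\right)\right) + 1 \left(-1\right)\right)\right)}{6} = \frac{U \left(j - 32\right)}{6} = \frac{U \left(-32 + j\right)}{6}$)
$G{\left(Q,H \right)} \left(-1\right)^{2} = \frac{1}{6} \cdot 1 \left(-32 + 2\right) \left(-1\right)^{2} = \frac{1}{6} \cdot 1 \left(-30\right) 1 = \left(-5\right) 1 = -5$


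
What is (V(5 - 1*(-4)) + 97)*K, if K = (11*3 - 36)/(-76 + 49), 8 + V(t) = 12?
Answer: 101/9 ≈ 11.222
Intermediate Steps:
V(t) = 4 (V(t) = -8 + 12 = 4)
K = ⅑ (K = (33 - 36)/(-27) = -3*(-1/27) = ⅑ ≈ 0.11111)
(V(5 - 1*(-4)) + 97)*K = (4 + 97)*(⅑) = 101*(⅑) = 101/9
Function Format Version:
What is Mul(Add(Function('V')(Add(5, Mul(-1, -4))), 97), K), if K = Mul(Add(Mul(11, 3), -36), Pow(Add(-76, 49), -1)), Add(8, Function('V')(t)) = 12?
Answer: Rational(101, 9) ≈ 11.222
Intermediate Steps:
Function('V')(t) = 4 (Function('V')(t) = Add(-8, 12) = 4)
K = Rational(1, 9) (K = Mul(Add(33, -36), Pow(-27, -1)) = Mul(-3, Rational(-1, 27)) = Rational(1, 9) ≈ 0.11111)
Mul(Add(Function('V')(Add(5, Mul(-1, -4))), 97), K) = Mul(Add(4, 97), Rational(1, 9)) = Mul(101, Rational(1, 9)) = Rational(101, 9)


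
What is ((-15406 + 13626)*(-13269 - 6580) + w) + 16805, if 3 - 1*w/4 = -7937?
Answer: 35379785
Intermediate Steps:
w = 31760 (w = 12 - 4*(-7937) = 12 + 31748 = 31760)
((-15406 + 13626)*(-13269 - 6580) + w) + 16805 = ((-15406 + 13626)*(-13269 - 6580) + 31760) + 16805 = (-1780*(-19849) + 31760) + 16805 = (35331220 + 31760) + 16805 = 35362980 + 16805 = 35379785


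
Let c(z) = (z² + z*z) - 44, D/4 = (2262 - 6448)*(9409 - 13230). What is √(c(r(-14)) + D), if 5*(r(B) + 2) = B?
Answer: 2*√399867663/5 ≈ 7998.7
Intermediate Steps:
r(B) = -2 + B/5
D = 63978824 (D = 4*((2262 - 6448)*(9409 - 13230)) = 4*(-4186*(-3821)) = 4*15994706 = 63978824)
c(z) = -44 + 2*z² (c(z) = (z² + z²) - 44 = 2*z² - 44 = -44 + 2*z²)
√(c(r(-14)) + D) = √((-44 + 2*(-2 + (⅕)*(-14))²) + 63978824) = √((-44 + 2*(-2 - 14/5)²) + 63978824) = √((-44 + 2*(-24/5)²) + 63978824) = √((-44 + 2*(576/25)) + 63978824) = √((-44 + 1152/25) + 63978824) = √(52/25 + 63978824) = √(1599470652/25) = 2*√399867663/5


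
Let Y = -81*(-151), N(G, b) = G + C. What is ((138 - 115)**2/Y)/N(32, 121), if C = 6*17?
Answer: 529/1638954 ≈ 0.00032277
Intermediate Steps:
C = 102
N(G, b) = 102 + G (N(G, b) = G + 102 = 102 + G)
Y = 12231
((138 - 115)**2/Y)/N(32, 121) = ((138 - 115)**2/12231)/(102 + 32) = (23**2*(1/12231))/134 = (529*(1/12231))*(1/134) = (529/12231)*(1/134) = 529/1638954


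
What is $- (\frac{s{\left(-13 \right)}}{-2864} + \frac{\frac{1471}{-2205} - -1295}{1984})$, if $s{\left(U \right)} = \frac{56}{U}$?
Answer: $- \frac{1664144707}{2544993360} \approx -0.65389$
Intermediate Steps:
$- (\frac{s{\left(-13 \right)}}{-2864} + \frac{\frac{1471}{-2205} - -1295}{1984}) = - (\frac{56 \frac{1}{-13}}{-2864} + \frac{\frac{1471}{-2205} - -1295}{1984}) = - (56 \left(- \frac{1}{13}\right) \left(- \frac{1}{2864}\right) + \left(1471 \left(- \frac{1}{2205}\right) + 1295\right) \frac{1}{1984}) = - (\left(- \frac{56}{13}\right) \left(- \frac{1}{2864}\right) + \left(- \frac{1471}{2205} + 1295\right) \frac{1}{1984}) = - (\frac{7}{4654} + \frac{2854004}{2205} \cdot \frac{1}{1984}) = - (\frac{7}{4654} + \frac{713501}{1093680}) = \left(-1\right) \frac{1664144707}{2544993360} = - \frac{1664144707}{2544993360}$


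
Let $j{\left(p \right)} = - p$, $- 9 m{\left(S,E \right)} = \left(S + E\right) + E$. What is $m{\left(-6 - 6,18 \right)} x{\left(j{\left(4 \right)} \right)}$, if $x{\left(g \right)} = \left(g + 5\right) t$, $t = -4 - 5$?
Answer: $24$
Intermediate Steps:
$m{\left(S,E \right)} = - \frac{2 E}{9} - \frac{S}{9}$ ($m{\left(S,E \right)} = - \frac{\left(S + E\right) + E}{9} = - \frac{\left(E + S\right) + E}{9} = - \frac{S + 2 E}{9} = - \frac{2 E}{9} - \frac{S}{9}$)
$t = -9$
$x{\left(g \right)} = -45 - 9 g$ ($x{\left(g \right)} = \left(g + 5\right) \left(-9\right) = \left(5 + g\right) \left(-9\right) = -45 - 9 g$)
$m{\left(-6 - 6,18 \right)} x{\left(j{\left(4 \right)} \right)} = \left(\left(- \frac{2}{9}\right) 18 - \frac{-6 - 6}{9}\right) \left(-45 - 9 \left(\left(-1\right) 4\right)\right) = \left(-4 - \frac{-6 - 6}{9}\right) \left(-45 - -36\right) = \left(-4 - - \frac{4}{3}\right) \left(-45 + 36\right) = \left(-4 + \frac{4}{3}\right) \left(-9\right) = \left(- \frac{8}{3}\right) \left(-9\right) = 24$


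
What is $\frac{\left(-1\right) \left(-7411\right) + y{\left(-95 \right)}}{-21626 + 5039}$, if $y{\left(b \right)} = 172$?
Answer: $- \frac{7583}{16587} \approx -0.45717$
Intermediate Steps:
$\frac{\left(-1\right) \left(-7411\right) + y{\left(-95 \right)}}{-21626 + 5039} = \frac{\left(-1\right) \left(-7411\right) + 172}{-21626 + 5039} = \frac{7411 + 172}{-16587} = 7583 \left(- \frac{1}{16587}\right) = - \frac{7583}{16587}$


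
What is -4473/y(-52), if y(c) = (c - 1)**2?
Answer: -4473/2809 ≈ -1.5924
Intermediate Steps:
y(c) = (-1 + c)**2
-4473/y(-52) = -4473/(-1 - 52)**2 = -4473/((-53)**2) = -4473/2809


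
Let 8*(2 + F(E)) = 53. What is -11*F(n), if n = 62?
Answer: -407/8 ≈ -50.875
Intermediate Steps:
F(E) = 37/8 (F(E) = -2 + (⅛)*53 = -2 + 53/8 = 37/8)
-11*F(n) = -11*37/8 = -407/8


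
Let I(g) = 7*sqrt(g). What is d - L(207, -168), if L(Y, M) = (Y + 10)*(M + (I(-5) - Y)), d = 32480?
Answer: 113855 - 1519*I*sqrt(5) ≈ 1.1386e+5 - 3396.6*I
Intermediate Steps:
L(Y, M) = (10 + Y)*(M - Y + 7*I*sqrt(5)) (L(Y, M) = (Y + 10)*(M + (7*sqrt(-5) - Y)) = (10 + Y)*(M + (7*(I*sqrt(5)) - Y)) = (10 + Y)*(M + (7*I*sqrt(5) - Y)) = (10 + Y)*(M + (-Y + 7*I*sqrt(5))) = (10 + Y)*(M - Y + 7*I*sqrt(5)))
d - L(207, -168) = 32480 - (-1*207**2 - 10*207 + 10*(-168) - 168*207 + 70*I*sqrt(5) + 7*I*207*sqrt(5)) = 32480 - (-1*42849 - 2070 - 1680 - 34776 + 70*I*sqrt(5) + 1449*I*sqrt(5)) = 32480 - (-42849 - 2070 - 1680 - 34776 + 70*I*sqrt(5) + 1449*I*sqrt(5)) = 32480 - (-81375 + 1519*I*sqrt(5)) = 32480 + (81375 - 1519*I*sqrt(5)) = 113855 - 1519*I*sqrt(5)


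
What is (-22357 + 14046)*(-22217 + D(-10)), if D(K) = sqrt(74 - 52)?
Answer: 184645487 - 8311*sqrt(22) ≈ 1.8461e+8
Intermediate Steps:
D(K) = sqrt(22)
(-22357 + 14046)*(-22217 + D(-10)) = (-22357 + 14046)*(-22217 + sqrt(22)) = -8311*(-22217 + sqrt(22)) = 184645487 - 8311*sqrt(22)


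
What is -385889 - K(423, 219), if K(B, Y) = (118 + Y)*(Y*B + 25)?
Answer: -31612983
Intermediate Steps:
K(B, Y) = (25 + B*Y)*(118 + Y) (K(B, Y) = (118 + Y)*(B*Y + 25) = (118 + Y)*(25 + B*Y) = (25 + B*Y)*(118 + Y))
-385889 - K(423, 219) = -385889 - (2950 + 25*219 + 423*219**2 + 118*423*219) = -385889 - (2950 + 5475 + 423*47961 + 10931166) = -385889 - (2950 + 5475 + 20287503 + 10931166) = -385889 - 1*31227094 = -385889 - 31227094 = -31612983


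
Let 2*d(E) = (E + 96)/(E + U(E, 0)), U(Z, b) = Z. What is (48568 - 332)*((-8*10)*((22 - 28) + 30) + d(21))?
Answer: -647821539/7 ≈ -9.2546e+7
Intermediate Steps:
d(E) = (96 + E)/(4*E) (d(E) = ((E + 96)/(E + E))/2 = ((96 + E)/((2*E)))/2 = ((96 + E)*(1/(2*E)))/2 = ((96 + E)/(2*E))/2 = (96 + E)/(4*E))
(48568 - 332)*((-8*10)*((22 - 28) + 30) + d(21)) = (48568 - 332)*((-8*10)*((22 - 28) + 30) + (1/4)*(96 + 21)/21) = 48236*(-80*(-6 + 30) + (1/4)*(1/21)*117) = 48236*(-80*24 + 39/28) = 48236*(-1920 + 39/28) = 48236*(-53721/28) = -647821539/7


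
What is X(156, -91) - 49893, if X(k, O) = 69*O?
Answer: -56172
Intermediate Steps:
X(156, -91) - 49893 = 69*(-91) - 49893 = -6279 - 49893 = -56172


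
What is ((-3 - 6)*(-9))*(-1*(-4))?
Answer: 324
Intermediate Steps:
((-3 - 6)*(-9))*(-1*(-4)) = -9*(-9)*4 = 81*4 = 324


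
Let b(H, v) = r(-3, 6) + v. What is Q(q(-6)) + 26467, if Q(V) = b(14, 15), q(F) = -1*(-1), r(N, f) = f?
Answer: 26488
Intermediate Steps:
q(F) = 1
b(H, v) = 6 + v
Q(V) = 21 (Q(V) = 6 + 15 = 21)
Q(q(-6)) + 26467 = 21 + 26467 = 26488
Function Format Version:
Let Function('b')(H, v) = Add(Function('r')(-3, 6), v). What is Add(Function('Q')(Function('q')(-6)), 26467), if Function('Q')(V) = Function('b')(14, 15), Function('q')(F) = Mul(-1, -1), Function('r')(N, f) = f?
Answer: 26488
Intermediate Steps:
Function('q')(F) = 1
Function('b')(H, v) = Add(6, v)
Function('Q')(V) = 21 (Function('Q')(V) = Add(6, 15) = 21)
Add(Function('Q')(Function('q')(-6)), 26467) = Add(21, 26467) = 26488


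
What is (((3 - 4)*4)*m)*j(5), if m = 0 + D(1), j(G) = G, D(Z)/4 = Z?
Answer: -80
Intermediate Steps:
D(Z) = 4*Z
m = 4 (m = 0 + 4*1 = 0 + 4 = 4)
(((3 - 4)*4)*m)*j(5) = (((3 - 4)*4)*4)*5 = (-1*4*4)*5 = -4*4*5 = -16*5 = -80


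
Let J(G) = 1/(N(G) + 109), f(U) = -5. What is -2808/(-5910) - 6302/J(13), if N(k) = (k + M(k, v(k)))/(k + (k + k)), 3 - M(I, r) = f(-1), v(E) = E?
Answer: -8839431196/12805 ≈ -6.9031e+5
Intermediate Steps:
M(I, r) = 8 (M(I, r) = 3 - 1*(-5) = 3 + 5 = 8)
N(k) = (8 + k)/(3*k) (N(k) = (k + 8)/(k + (k + k)) = (8 + k)/(k + 2*k) = (8 + k)/((3*k)) = (8 + k)*(1/(3*k)) = (8 + k)/(3*k))
J(G) = 1/(109 + (8 + G)/(3*G)) (J(G) = 1/((8 + G)/(3*G) + 109) = 1/(109 + (8 + G)/(3*G)))
-2808/(-5910) - 6302/J(13) = -2808/(-5910) - 6302/((3/8)*13/(1 + 41*13)) = -2808*(-1/5910) - 6302/((3/8)*13/(1 + 533)) = 468/985 - 6302/((3/8)*13/534) = 468/985 - 6302/((3/8)*13*(1/534)) = 468/985 - 6302/13/1424 = 468/985 - 6302*1424/13 = 468/985 - 8974048/13 = -8839431196/12805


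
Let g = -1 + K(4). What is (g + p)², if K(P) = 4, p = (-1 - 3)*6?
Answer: 441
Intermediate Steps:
p = -24 (p = -4*6 = -24)
g = 3 (g = -1 + 4 = 3)
(g + p)² = (3 - 24)² = (-21)² = 441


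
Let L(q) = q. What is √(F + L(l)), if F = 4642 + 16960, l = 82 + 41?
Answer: 5*√869 ≈ 147.39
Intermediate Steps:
l = 123
F = 21602
√(F + L(l)) = √(21602 + 123) = √21725 = 5*√869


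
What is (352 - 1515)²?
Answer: 1352569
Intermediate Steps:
(352 - 1515)² = (-1163)² = 1352569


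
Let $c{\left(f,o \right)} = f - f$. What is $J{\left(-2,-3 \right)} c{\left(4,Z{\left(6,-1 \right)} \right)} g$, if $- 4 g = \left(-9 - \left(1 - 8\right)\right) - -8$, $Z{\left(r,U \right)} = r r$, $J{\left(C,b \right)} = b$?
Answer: $0$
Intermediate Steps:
$Z{\left(r,U \right)} = r^{2}$
$c{\left(f,o \right)} = 0$
$g = - \frac{3}{2}$ ($g = - \frac{\left(-9 - \left(1 - 8\right)\right) - -8}{4} = - \frac{\left(-9 - \left(1 - 8\right)\right) + 8}{4} = - \frac{\left(-9 - -7\right) + 8}{4} = - \frac{\left(-9 + 7\right) + 8}{4} = - \frac{-2 + 8}{4} = \left(- \frac{1}{4}\right) 6 = - \frac{3}{2} \approx -1.5$)
$J{\left(-2,-3 \right)} c{\left(4,Z{\left(6,-1 \right)} \right)} g = \left(-3\right) 0 \left(- \frac{3}{2}\right) = 0 \left(- \frac{3}{2}\right) = 0$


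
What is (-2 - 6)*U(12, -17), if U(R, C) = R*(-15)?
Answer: 1440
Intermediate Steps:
U(R, C) = -15*R
(-2 - 6)*U(12, -17) = (-2 - 6)*(-15*12) = -8*(-180) = 1440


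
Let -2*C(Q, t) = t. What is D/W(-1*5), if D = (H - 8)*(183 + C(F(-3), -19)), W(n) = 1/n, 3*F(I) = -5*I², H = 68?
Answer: -57750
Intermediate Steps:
F(I) = -5*I²/3 (F(I) = (-5*I²)/3 = -5*I²/3)
C(Q, t) = -t/2
W(n) = 1/n
D = 11550 (D = (68 - 8)*(183 - ½*(-19)) = 60*(183 + 19/2) = 60*(385/2) = 11550)
D/W(-1*5) = 11550/(1/(-1*5)) = 11550/(1/(-5)) = 11550/(-⅕) = 11550*(-5) = -57750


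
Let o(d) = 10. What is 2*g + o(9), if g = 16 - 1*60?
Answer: -78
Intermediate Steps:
g = -44 (g = 16 - 60 = -44)
2*g + o(9) = 2*(-44) + 10 = -88 + 10 = -78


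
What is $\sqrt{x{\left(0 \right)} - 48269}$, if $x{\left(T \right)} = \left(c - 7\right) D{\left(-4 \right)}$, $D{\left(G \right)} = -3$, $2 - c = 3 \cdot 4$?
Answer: $i \sqrt{48218} \approx 219.59 i$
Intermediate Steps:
$c = -10$ ($c = 2 - 3 \cdot 4 = 2 - 12 = -10$)
$x{\left(T \right)} = 51$ ($x{\left(T \right)} = \left(-10 - 7\right) \left(-3\right) = \left(-17\right) \left(-3\right) = 51$)
$\sqrt{x{\left(0 \right)} - 48269} = \sqrt{51 - 48269} = \sqrt{-48218} = i \sqrt{48218}$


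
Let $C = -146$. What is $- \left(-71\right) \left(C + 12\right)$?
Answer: $-9514$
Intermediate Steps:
$- \left(-71\right) \left(C + 12\right) = - \left(-71\right) \left(-146 + 12\right) = - \left(-71\right) \left(-134\right) = \left(-1\right) 9514 = -9514$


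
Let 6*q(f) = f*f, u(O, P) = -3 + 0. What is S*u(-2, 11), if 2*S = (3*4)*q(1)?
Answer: -3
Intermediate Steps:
u(O, P) = -3
q(f) = f**2/6 (q(f) = (f*f)/6 = f**2/6)
S = 1 (S = ((3*4)*((1/6)*1**2))/2 = (12*((1/6)*1))/2 = (12*(1/6))/2 = (1/2)*2 = 1)
S*u(-2, 11) = 1*(-3) = -3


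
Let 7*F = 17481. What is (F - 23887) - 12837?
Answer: -239587/7 ≈ -34227.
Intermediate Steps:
F = 17481/7 (F = (⅐)*17481 = 17481/7 ≈ 2497.3)
(F - 23887) - 12837 = (17481/7 - 23887) - 12837 = -149728/7 - 12837 = -239587/7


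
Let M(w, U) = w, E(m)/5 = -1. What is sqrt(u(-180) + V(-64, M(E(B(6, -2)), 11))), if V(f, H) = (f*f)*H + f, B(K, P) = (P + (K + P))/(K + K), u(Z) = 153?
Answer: I*sqrt(20391) ≈ 142.8*I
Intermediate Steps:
B(K, P) = (K + 2*P)/(2*K) (B(K, P) = (K + 2*P)/((2*K)) = (K + 2*P)*(1/(2*K)) = (K + 2*P)/(2*K))
E(m) = -5 (E(m) = 5*(-1) = -5)
V(f, H) = f + H*f**2 (V(f, H) = f**2*H + f = H*f**2 + f = f + H*f**2)
sqrt(u(-180) + V(-64, M(E(B(6, -2)), 11))) = sqrt(153 - 64*(1 - 5*(-64))) = sqrt(153 - 64*(1 + 320)) = sqrt(153 - 64*321) = sqrt(153 - 20544) = sqrt(-20391) = I*sqrt(20391)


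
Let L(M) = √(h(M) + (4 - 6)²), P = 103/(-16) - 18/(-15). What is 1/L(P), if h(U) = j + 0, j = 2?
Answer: √6/6 ≈ 0.40825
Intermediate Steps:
h(U) = 2 (h(U) = 2 + 0 = 2)
P = -419/80 (P = 103*(-1/16) - 18*(-1/15) = -103/16 + 6/5 = -419/80 ≈ -5.2375)
L(M) = √6 (L(M) = √(2 + (4 - 6)²) = √(2 + (-2)²) = √(2 + 4) = √6)
1/L(P) = 1/(√6) = √6/6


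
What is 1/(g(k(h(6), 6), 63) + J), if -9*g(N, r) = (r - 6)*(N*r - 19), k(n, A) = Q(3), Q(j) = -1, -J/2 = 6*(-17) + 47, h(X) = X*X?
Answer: 3/1888 ≈ 0.0015890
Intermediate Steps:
h(X) = X²
J = 110 (J = -2*(6*(-17) + 47) = -2*(-102 + 47) = -2*(-55) = 110)
k(n, A) = -1
g(N, r) = -(-19 + N*r)*(-6 + r)/9 (g(N, r) = -(r - 6)*(N*r - 19)/9 = -(-6 + r)*(-19 + N*r)/9 = -(-19 + N*r)*(-6 + r)/9)
1/(g(k(h(6), 6), 63) + J) = 1/((-38/3 + (19/9)*63 - ⅑*(-1)*63² + (⅔)*(-1)*63) + 110) = 1/((-38/3 + 133 - ⅑*(-1)*3969 - 42) + 110) = 1/((-38/3 + 133 + 441 - 42) + 110) = 1/(1558/3 + 110) = 1/(1888/3) = 3/1888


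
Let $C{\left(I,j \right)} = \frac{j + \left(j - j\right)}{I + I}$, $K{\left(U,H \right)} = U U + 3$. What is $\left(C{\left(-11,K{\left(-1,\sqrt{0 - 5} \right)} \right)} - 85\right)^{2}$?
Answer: $\frac{877969}{121} \approx 7255.9$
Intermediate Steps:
$K{\left(U,H \right)} = 3 + U^{2}$ ($K{\left(U,H \right)} = U^{2} + 3 = 3 + U^{2}$)
$C{\left(I,j \right)} = \frac{j}{2 I}$ ($C{\left(I,j \right)} = \frac{j + 0}{2 I} = j \frac{1}{2 I} = \frac{j}{2 I}$)
$\left(C{\left(-11,K{\left(-1,\sqrt{0 - 5} \right)} \right)} - 85\right)^{2} = \left(\frac{3 + \left(-1\right)^{2}}{2 \left(-11\right)} - 85\right)^{2} = \left(\frac{1}{2} \left(3 + 1\right) \left(- \frac{1}{11}\right) - 85\right)^{2} = \left(\frac{1}{2} \cdot 4 \left(- \frac{1}{11}\right) - 85\right)^{2} = \left(- \frac{2}{11} - 85\right)^{2} = \left(- \frac{937}{11}\right)^{2} = \frac{877969}{121}$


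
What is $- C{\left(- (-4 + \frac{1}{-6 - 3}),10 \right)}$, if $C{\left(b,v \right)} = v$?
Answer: $-10$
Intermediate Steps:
$- C{\left(- (-4 + \frac{1}{-6 - 3}),10 \right)} = \left(-1\right) 10 = -10$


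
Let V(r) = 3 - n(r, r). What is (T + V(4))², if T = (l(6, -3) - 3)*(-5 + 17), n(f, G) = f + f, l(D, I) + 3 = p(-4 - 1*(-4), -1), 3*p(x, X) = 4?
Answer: 3721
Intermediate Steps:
p(x, X) = 4/3 (p(x, X) = (⅓)*4 = 4/3)
l(D, I) = -5/3 (l(D, I) = -3 + 4/3 = -5/3)
n(f, G) = 2*f
V(r) = 3 - 2*r
T = -56 (T = (-5/3 - 3)*(-5 + 17) = -14/3*12 = -56)
(T + V(4))² = (-56 + (3 - 2*4))² = (-56 + (3 - 8))² = (-56 - 5)² = (-61)² = 3721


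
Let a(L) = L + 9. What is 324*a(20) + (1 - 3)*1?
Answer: 9394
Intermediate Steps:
a(L) = 9 + L
324*a(20) + (1 - 3)*1 = 324*(9 + 20) + (1 - 3)*1 = 324*29 - 2*1 = 9396 - 2 = 9394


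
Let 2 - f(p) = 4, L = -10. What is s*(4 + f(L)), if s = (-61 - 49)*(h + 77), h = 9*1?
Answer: -18920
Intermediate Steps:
h = 9
f(p) = -2 (f(p) = 2 - 1*4 = 2 - 4 = -2)
s = -9460 (s = (-61 - 49)*(9 + 77) = -110*86 = -9460)
s*(4 + f(L)) = -9460*(4 - 2) = -9460*2 = -18920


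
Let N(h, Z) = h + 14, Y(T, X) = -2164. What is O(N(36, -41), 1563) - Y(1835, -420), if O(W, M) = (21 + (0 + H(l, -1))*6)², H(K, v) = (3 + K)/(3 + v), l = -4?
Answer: 2488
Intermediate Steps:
N(h, Z) = 14 + h
H(K, v) = (3 + K)/(3 + v)
O(W, M) = 324 (O(W, M) = (21 + (0 + (3 - 4)/(3 - 1))*6)² = (21 + (0 - 1/2)*6)² = (21 + (0 + (½)*(-1))*6)² = (21 + (0 - ½)*6)² = (21 - ½*6)² = (21 - 3)² = 18² = 324)
O(N(36, -41), 1563) - Y(1835, -420) = 324 - 1*(-2164) = 324 + 2164 = 2488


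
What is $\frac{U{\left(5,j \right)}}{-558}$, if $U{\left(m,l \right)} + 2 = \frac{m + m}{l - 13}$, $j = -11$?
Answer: $\frac{29}{6696} \approx 0.0043309$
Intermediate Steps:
$U{\left(m,l \right)} = -2 + \frac{2 m}{-13 + l}$ ($U{\left(m,l \right)} = -2 + \frac{m + m}{l - 13} = -2 + \frac{2 m}{-13 + l}$)
$\frac{U{\left(5,j \right)}}{-558} = \frac{2 \frac{1}{-13 - 11} \left(13 + 5 - -11\right)}{-558} = \frac{2 \left(13 + 5 + 11\right)}{-24} \left(- \frac{1}{558}\right) = 2 \left(- \frac{1}{24}\right) 29 \left(- \frac{1}{558}\right) = \left(- \frac{29}{12}\right) \left(- \frac{1}{558}\right) = \frac{29}{6696}$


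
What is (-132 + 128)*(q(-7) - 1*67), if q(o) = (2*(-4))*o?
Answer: 44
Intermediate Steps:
q(o) = -8*o
(-132 + 128)*(q(-7) - 1*67) = (-132 + 128)*(-8*(-7) - 1*67) = -4*(56 - 67) = -4*(-11) = 44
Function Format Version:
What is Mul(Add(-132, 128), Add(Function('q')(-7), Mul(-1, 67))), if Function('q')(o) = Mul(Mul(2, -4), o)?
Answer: 44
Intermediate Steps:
Function('q')(o) = Mul(-8, o)
Mul(Add(-132, 128), Add(Function('q')(-7), Mul(-1, 67))) = Mul(Add(-132, 128), Add(Mul(-8, -7), Mul(-1, 67))) = Mul(-4, Add(56, -67)) = Mul(-4, -11) = 44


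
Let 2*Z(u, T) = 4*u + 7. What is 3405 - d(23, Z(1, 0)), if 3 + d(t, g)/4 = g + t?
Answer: 3303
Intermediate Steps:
Z(u, T) = 7/2 + 2*u (Z(u, T) = (4*u + 7)/2 = (7 + 4*u)/2 = 7/2 + 2*u)
d(t, g) = -12 + 4*g + 4*t (d(t, g) = -12 + 4*(g + t) = -12 + (4*g + 4*t) = -12 + 4*g + 4*t)
3405 - d(23, Z(1, 0)) = 3405 - (-12 + 4*(7/2 + 2*1) + 4*23) = 3405 - (-12 + 4*(7/2 + 2) + 92) = 3405 - (-12 + 4*(11/2) + 92) = 3405 - (-12 + 22 + 92) = 3405 - 1*102 = 3405 - 102 = 3303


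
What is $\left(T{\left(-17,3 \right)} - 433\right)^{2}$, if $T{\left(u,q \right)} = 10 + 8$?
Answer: $172225$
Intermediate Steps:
$T{\left(u,q \right)} = 18$
$\left(T{\left(-17,3 \right)} - 433\right)^{2} = \left(18 - 433\right)^{2} = \left(-415\right)^{2} = 172225$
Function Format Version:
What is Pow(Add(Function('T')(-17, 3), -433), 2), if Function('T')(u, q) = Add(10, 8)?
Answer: 172225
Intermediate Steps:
Function('T')(u, q) = 18
Pow(Add(Function('T')(-17, 3), -433), 2) = Pow(Add(18, -433), 2) = Pow(-415, 2) = 172225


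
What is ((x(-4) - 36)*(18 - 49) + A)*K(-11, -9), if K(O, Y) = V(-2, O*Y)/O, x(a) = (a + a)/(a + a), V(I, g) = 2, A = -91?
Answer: -1988/11 ≈ -180.73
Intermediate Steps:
x(a) = 1 (x(a) = (2*a)/((2*a)) = (2*a)*(1/(2*a)) = 1)
K(O, Y) = 2/O
((x(-4) - 36)*(18 - 49) + A)*K(-11, -9) = ((1 - 36)*(18 - 49) - 91)*(2/(-11)) = (-35*(-31) - 91)*(2*(-1/11)) = (1085 - 91)*(-2/11) = 994*(-2/11) = -1988/11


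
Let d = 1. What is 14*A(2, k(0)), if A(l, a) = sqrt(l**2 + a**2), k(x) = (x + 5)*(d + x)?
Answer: 14*sqrt(29) ≈ 75.392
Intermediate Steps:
k(x) = (1 + x)*(5 + x) (k(x) = (x + 5)*(1 + x) = (5 + x)*(1 + x) = (1 + x)*(5 + x))
A(l, a) = sqrt(a**2 + l**2)
14*A(2, k(0)) = 14*sqrt((5 + 0**2 + 6*0)**2 + 2**2) = 14*sqrt((5 + 0 + 0)**2 + 4) = 14*sqrt(5**2 + 4) = 14*sqrt(25 + 4) = 14*sqrt(29)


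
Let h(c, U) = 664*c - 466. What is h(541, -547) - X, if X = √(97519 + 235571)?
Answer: 358758 - 3*√37010 ≈ 3.5818e+5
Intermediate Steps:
h(c, U) = -466 + 664*c
X = 3*√37010 (X = √333090 = 3*√37010 ≈ 577.14)
h(541, -547) - X = (-466 + 664*541) - 3*√37010 = (-466 + 359224) - 3*√37010 = 358758 - 3*√37010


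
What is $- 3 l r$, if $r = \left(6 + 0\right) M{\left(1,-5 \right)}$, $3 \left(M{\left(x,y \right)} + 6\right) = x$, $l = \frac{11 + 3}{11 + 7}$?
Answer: $\frac{238}{3} \approx 79.333$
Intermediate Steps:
$l = \frac{7}{9}$ ($l = \frac{14}{18} = 14 \cdot \frac{1}{18} = \frac{7}{9} \approx 0.77778$)
$M{\left(x,y \right)} = -6 + \frac{x}{3}$
$r = -34$ ($r = \left(6 + 0\right) \left(-6 + \frac{1}{3} \cdot 1\right) = 6 \left(-6 + \frac{1}{3}\right) = 6 \left(- \frac{17}{3}\right) = -34$)
$- 3 l r = \left(-3\right) \frac{7}{9} \left(-34\right) = \left(- \frac{7}{3}\right) \left(-34\right) = \frac{238}{3}$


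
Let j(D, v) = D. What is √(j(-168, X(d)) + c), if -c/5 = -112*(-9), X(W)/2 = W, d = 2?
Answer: 2*I*√1302 ≈ 72.167*I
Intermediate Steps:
X(W) = 2*W
c = -5040 (c = -(-560)*(-9) = -5*1008 = -5040)
√(j(-168, X(d)) + c) = √(-168 - 5040) = √(-5208) = 2*I*√1302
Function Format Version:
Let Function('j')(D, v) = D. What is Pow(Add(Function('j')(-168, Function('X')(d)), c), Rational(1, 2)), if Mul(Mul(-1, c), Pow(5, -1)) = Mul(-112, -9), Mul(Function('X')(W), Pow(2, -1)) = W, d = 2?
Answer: Mul(2, I, Pow(1302, Rational(1, 2))) ≈ Mul(72.167, I)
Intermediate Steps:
Function('X')(W) = Mul(2, W)
c = -5040 (c = Mul(-5, Mul(-112, -9)) = Mul(-5, 1008) = -5040)
Pow(Add(Function('j')(-168, Function('X')(d)), c), Rational(1, 2)) = Pow(Add(-168, -5040), Rational(1, 2)) = Pow(-5208, Rational(1, 2)) = Mul(2, I, Pow(1302, Rational(1, 2)))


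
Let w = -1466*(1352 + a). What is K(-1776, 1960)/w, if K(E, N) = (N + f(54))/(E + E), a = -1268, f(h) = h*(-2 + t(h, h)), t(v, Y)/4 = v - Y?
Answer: 463/109351872 ≈ 4.2340e-6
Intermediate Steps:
t(v, Y) = -4*Y + 4*v (t(v, Y) = 4*(v - Y) = -4*Y + 4*v)
f(h) = -2*h (f(h) = h*(-2 + (-4*h + 4*h)) = h*(-2 + 0) = h*(-2) = -2*h)
K(E, N) = (-108 + N)/(2*E) (K(E, N) = (N - 2*54)/(E + E) = (N - 108)/((2*E)) = (-108 + N)*(1/(2*E)) = (-108 + N)/(2*E))
w = -123144 (w = -1466*(1352 - 1268) = -1466*84 = -123144)
K(-1776, 1960)/w = ((½)*(-108 + 1960)/(-1776))/(-123144) = ((½)*(-1/1776)*1852)*(-1/123144) = -463/888*(-1/123144) = 463/109351872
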